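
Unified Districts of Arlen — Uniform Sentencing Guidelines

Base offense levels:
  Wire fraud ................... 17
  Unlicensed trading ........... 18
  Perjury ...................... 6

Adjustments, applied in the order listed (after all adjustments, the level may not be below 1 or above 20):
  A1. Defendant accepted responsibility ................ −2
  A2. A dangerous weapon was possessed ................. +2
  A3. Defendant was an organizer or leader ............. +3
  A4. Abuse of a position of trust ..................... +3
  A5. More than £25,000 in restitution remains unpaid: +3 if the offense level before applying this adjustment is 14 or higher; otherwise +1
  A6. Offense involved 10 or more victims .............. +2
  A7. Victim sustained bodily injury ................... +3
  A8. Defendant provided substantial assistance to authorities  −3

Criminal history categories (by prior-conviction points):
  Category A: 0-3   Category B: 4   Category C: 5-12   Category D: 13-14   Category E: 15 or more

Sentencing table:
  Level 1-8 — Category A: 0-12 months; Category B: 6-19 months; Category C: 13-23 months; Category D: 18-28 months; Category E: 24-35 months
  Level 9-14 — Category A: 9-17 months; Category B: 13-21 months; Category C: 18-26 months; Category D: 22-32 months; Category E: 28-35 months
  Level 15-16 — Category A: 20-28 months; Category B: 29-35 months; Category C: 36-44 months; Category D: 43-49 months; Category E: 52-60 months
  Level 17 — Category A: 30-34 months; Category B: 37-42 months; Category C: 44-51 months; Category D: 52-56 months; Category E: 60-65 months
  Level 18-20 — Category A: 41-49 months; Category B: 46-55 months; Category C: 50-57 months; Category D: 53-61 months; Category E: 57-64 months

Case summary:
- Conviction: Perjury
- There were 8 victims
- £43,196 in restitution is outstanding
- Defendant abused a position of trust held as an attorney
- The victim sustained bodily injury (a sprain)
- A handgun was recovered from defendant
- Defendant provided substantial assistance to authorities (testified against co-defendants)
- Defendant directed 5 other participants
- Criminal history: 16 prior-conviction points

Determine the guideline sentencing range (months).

60-65 months

Base offense level for perjury: 6.
A1 does not apply.
A2 applies: 6 + 2 = 8.
A3 applies: 8 + 3 = 11.
A4 applies: 11 + 3 = 14.
A5 applies (level before this adjustment is 14 ≥ 14, so +3): 14 + 3 = 17.
A7 applies: 17 + 3 = 20.
A8 applies: 20 − 3 = 17.
Final offense level: 17.
Criminal history: 16 prior points → Category E (15+).
Level 17 falls in the 17 band.
Grid: Level 17 × Category E = 60-65 months.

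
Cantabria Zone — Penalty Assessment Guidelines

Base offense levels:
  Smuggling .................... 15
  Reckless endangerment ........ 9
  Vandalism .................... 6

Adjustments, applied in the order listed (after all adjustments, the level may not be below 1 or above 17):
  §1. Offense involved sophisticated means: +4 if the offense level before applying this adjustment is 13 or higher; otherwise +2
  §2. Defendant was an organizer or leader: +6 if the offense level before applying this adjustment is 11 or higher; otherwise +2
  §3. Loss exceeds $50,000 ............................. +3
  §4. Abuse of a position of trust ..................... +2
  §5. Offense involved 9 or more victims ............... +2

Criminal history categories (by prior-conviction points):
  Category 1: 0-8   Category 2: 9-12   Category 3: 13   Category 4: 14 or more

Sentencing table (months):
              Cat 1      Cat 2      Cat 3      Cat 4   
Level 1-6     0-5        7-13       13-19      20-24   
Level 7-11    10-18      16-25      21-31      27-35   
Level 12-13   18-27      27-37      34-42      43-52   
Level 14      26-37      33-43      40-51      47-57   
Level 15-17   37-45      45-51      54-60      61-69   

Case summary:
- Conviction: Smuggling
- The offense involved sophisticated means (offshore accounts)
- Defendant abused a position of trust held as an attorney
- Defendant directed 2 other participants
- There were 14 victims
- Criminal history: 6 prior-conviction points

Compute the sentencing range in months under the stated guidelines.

37-45 months

Base offense level for smuggling: 15.
§1 applies (level before this adjustment is 15 ≥ 13, so +4): 15 + 4 = 19.
§2 applies (level before this adjustment is 19 ≥ 11, so +6): 19 + 6 = 25.
§3 does not apply.
§4 applies: 25 + 2 = 27.
§5 applies: 27 + 2 = 29.
Level 29 exceeds the maximum of 17; capped at 17.
Final offense level: 17.
Criminal history: 6 prior points → Category 1 (0-8).
Level 17 falls in the 15-17 band.
Grid: Level 15-17 × Category 1 = 37-45 months.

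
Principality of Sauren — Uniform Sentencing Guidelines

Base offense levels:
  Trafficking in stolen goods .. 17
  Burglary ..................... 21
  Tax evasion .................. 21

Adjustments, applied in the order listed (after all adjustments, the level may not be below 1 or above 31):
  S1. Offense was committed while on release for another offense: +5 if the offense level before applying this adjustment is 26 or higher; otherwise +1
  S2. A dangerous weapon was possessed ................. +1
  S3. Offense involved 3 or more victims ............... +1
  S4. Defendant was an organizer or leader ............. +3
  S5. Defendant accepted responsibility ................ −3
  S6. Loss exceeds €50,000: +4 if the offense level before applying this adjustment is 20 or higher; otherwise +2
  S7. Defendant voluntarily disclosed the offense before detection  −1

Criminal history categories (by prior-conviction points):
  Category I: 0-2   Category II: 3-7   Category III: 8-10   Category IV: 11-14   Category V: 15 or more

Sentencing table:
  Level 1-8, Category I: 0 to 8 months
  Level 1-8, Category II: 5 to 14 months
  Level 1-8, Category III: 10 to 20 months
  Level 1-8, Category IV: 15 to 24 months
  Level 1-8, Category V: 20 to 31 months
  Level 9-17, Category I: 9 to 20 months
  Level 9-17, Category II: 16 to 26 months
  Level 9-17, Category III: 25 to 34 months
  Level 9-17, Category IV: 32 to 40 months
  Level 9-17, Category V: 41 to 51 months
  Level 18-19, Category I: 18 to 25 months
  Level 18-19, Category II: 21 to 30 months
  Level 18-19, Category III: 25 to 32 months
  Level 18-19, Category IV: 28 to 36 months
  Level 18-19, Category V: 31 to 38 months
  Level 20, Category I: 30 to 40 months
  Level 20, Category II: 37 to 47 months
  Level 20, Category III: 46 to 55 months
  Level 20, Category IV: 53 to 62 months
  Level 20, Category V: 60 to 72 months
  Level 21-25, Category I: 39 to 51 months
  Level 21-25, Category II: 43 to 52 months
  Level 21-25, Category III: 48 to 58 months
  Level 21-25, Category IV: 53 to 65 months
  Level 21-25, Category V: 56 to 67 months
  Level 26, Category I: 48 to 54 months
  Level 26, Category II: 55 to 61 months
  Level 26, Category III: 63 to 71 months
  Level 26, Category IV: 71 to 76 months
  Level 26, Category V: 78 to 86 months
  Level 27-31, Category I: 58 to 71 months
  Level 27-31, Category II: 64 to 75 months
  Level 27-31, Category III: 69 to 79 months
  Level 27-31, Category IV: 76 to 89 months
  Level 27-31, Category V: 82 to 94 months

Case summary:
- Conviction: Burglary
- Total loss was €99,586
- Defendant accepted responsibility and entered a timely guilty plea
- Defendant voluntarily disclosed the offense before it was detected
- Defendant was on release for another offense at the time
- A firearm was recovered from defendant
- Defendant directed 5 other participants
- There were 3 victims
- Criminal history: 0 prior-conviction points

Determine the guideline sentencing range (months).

Base offense level for burglary: 21.
S1 applies (level before this adjustment is 21 < 26, so +1): 21 + 1 = 22.
S2 applies: 22 + 1 = 23.
S3 applies: 23 + 1 = 24.
S4 applies: 24 + 3 = 27.
S5 applies: 27 − 3 = 24.
S6 applies (level before this adjustment is 24 ≥ 20, so +4): 24 + 4 = 28.
S7 applies: 28 − 1 = 27.
Final offense level: 27.
Criminal history: 0 prior points → Category I (0-2).
Level 27 falls in the 27-31 band.
Grid: Level 27-31 × Category I = 58-71 months.

58-71 months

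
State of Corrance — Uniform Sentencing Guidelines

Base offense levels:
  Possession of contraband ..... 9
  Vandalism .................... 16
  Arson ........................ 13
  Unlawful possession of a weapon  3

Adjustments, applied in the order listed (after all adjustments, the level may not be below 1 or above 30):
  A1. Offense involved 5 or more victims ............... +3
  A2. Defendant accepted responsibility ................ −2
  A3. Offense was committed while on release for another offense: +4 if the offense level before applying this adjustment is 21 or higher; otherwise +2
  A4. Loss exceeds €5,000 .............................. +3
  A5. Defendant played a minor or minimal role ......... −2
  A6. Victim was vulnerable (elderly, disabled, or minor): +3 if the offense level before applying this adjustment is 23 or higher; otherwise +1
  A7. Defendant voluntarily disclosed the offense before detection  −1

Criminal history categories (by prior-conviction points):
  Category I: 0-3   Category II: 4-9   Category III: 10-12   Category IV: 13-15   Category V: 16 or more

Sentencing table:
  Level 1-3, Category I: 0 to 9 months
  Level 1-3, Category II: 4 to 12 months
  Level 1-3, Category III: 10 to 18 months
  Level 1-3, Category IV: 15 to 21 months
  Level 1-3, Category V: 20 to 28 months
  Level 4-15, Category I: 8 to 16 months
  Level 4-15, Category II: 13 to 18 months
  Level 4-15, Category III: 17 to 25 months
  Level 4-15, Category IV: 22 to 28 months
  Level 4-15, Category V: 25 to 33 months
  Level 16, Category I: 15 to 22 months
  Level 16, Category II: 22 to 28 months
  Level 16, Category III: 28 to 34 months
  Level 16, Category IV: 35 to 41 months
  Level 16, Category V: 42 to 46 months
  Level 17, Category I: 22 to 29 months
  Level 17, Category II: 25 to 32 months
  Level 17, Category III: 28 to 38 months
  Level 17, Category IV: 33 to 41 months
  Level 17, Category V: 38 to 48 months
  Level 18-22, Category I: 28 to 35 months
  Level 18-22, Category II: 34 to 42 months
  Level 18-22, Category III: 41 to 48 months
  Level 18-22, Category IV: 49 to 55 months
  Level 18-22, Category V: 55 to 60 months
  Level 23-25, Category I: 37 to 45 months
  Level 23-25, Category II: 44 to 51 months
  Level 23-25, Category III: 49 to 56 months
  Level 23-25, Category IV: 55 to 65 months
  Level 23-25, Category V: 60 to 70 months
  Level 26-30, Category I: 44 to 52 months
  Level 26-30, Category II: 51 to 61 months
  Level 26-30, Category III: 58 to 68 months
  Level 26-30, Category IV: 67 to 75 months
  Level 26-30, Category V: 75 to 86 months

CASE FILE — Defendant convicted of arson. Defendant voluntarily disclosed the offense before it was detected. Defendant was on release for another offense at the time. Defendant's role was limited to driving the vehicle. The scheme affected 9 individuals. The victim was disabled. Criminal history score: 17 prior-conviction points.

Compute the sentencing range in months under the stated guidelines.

Base offense level for arson: 13.
A1 applies: 13 + 3 = 16.
A2 does not apply.
A3 applies (level before this adjustment is 16 < 21, so +2): 16 + 2 = 18.
A4 does not apply.
A5 applies: 18 − 2 = 16.
A6 applies (level before this adjustment is 16 < 23, so +1): 16 + 1 = 17.
A7 applies: 17 − 1 = 16.
Final offense level: 16.
Criminal history: 17 prior points → Category V (16+).
Level 16 falls in the 16 band.
Grid: Level 16 × Category V = 42-46 months.

42-46 months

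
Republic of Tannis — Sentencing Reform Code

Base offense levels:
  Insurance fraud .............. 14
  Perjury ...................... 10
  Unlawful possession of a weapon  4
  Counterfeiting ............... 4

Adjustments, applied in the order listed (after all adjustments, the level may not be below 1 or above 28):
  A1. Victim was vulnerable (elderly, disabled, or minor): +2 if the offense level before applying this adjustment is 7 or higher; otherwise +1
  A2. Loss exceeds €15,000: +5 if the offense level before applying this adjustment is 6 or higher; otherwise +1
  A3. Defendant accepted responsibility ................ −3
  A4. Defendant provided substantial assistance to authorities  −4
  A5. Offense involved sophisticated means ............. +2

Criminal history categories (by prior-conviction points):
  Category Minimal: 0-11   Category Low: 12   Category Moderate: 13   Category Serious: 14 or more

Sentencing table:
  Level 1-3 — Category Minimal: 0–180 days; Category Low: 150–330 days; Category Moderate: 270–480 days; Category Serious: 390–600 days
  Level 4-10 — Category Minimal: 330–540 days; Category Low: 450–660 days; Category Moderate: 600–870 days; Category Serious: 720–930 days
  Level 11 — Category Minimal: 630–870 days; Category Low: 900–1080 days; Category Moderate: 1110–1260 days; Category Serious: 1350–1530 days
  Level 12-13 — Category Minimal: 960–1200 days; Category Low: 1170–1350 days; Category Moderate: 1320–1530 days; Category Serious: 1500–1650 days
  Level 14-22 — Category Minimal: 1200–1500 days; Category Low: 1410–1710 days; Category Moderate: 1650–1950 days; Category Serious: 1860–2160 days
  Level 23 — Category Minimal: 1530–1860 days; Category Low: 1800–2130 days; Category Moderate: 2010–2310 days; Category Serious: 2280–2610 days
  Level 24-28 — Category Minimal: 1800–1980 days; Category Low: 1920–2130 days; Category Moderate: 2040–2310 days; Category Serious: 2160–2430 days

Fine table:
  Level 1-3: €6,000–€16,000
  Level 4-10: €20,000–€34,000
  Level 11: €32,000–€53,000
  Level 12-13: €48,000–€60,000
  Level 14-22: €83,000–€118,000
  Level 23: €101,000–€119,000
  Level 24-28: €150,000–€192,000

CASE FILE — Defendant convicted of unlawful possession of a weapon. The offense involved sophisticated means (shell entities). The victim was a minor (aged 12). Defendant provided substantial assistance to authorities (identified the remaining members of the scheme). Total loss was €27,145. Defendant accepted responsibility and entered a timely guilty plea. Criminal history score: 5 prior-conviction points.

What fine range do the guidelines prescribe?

Base offense level for unlawful possession of a weapon: 4.
A1 applies (level before this adjustment is 4 < 7, so +1): 4 + 1 = 5.
A2 applies (level before this adjustment is 5 < 6, so +1): 5 + 1 = 6.
A3 applies: 6 − 3 = 3.
A4 applies: 3 − 4 = -1.
A5 applies: -1 + 2 = 1.
Final offense level: 1.
Level 1 falls in the 1-3 band.
Fine table: Level 1-3 → €6,000–€16,000.

€6,000–€16,000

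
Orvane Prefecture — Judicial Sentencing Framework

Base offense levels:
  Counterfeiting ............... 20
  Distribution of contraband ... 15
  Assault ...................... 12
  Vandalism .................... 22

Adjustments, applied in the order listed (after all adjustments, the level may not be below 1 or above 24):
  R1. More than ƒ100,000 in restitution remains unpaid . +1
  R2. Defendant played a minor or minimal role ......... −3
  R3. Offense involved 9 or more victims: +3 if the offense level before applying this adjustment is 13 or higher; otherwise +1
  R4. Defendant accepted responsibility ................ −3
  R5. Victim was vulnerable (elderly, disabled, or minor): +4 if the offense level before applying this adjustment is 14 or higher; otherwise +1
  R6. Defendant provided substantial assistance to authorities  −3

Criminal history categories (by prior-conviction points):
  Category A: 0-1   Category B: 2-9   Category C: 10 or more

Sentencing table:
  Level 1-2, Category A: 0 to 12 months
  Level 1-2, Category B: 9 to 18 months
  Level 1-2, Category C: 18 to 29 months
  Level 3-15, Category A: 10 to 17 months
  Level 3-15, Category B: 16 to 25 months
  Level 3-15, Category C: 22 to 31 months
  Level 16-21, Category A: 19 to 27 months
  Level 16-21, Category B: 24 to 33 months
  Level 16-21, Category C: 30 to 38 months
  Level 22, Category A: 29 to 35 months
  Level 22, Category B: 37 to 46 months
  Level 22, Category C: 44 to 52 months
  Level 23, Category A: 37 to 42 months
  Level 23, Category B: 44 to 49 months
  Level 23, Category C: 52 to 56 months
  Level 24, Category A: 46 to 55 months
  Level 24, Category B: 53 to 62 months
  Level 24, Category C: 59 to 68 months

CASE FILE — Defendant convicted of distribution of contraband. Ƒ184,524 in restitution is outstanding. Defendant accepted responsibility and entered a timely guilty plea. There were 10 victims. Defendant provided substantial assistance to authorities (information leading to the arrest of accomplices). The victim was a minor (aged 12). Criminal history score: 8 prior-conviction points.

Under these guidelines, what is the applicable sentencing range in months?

24-33 months

Base offense level for distribution of contraband: 15.
R1 applies: 15 + 1 = 16.
R2 does not apply.
R3 applies (level before this adjustment is 16 ≥ 13, so +3): 16 + 3 = 19.
R4 applies: 19 − 3 = 16.
R5 applies (level before this adjustment is 16 ≥ 14, so +4): 16 + 4 = 20.
R6 applies: 20 − 3 = 17.
Final offense level: 17.
Criminal history: 8 prior points → Category B (2-9).
Level 17 falls in the 16-21 band.
Grid: Level 16-21 × Category B = 24-33 months.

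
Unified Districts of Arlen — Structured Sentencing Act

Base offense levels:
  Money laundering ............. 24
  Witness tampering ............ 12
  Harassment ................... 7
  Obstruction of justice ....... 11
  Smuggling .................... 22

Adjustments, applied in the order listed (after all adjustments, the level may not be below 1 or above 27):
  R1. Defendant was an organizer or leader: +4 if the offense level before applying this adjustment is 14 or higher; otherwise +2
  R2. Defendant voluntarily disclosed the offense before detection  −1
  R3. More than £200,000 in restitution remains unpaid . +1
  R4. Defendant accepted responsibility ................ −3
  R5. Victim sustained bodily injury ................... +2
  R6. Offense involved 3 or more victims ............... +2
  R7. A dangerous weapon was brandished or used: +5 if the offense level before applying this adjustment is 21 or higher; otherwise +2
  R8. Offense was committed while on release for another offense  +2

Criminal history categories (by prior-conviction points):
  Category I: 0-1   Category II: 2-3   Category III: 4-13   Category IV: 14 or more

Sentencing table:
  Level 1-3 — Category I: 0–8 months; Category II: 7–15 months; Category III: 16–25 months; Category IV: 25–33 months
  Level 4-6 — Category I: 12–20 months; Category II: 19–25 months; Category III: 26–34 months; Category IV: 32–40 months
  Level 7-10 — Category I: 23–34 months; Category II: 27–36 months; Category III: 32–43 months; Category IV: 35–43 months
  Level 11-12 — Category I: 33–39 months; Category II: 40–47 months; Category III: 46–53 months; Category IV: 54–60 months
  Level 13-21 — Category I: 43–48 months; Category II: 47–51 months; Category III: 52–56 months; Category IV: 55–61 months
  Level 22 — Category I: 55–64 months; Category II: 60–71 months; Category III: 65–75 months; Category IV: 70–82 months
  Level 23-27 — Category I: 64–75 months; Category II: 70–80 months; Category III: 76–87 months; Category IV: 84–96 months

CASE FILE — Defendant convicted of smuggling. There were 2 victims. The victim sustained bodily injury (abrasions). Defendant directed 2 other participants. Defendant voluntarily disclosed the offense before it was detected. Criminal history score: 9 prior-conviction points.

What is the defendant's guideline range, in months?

Base offense level for smuggling: 22.
R1 applies (level before this adjustment is 22 ≥ 14, so +4): 22 + 4 = 26.
R2 applies: 26 − 1 = 25.
R3 does not apply.
R5 applies: 25 + 2 = 27.
R7 does not apply.
Final offense level: 27.
Criminal history: 9 prior points → Category III (4-13).
Level 27 falls in the 23-27 band.
Grid: Level 23-27 × Category III = 76-87 months.

76-87 months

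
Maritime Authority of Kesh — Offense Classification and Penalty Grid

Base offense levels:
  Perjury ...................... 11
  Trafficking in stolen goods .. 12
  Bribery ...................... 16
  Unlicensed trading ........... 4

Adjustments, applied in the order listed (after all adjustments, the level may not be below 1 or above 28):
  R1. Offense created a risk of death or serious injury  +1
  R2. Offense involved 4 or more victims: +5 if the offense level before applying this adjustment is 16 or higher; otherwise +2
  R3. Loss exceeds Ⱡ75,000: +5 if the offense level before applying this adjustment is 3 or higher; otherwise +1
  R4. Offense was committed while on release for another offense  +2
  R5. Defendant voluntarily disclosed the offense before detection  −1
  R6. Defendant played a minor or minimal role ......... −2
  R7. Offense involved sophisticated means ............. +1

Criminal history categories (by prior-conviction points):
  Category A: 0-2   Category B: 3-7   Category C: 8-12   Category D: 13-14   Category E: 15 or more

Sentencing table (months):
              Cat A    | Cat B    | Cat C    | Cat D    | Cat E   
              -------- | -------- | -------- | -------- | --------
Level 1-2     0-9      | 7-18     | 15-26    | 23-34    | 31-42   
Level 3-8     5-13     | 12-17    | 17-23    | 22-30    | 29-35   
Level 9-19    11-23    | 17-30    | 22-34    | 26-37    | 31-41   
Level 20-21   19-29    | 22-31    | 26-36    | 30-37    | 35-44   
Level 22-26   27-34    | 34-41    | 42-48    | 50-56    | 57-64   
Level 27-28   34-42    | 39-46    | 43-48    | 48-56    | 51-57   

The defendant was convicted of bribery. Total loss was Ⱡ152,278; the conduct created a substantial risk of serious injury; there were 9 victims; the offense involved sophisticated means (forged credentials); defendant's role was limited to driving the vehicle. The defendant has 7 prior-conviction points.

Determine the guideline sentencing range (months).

Base offense level for bribery: 16.
R1 applies: 16 + 1 = 17.
R2 applies (level before this adjustment is 17 ≥ 16, so +5): 17 + 5 = 22.
R3 applies (level before this adjustment is 22 ≥ 3, so +5): 22 + 5 = 27.
R6 applies: 27 − 2 = 25.
R7 applies: 25 + 1 = 26.
Final offense level: 26.
Criminal history: 7 prior points → Category B (3-7).
Level 26 falls in the 22-26 band.
Grid: Level 22-26 × Category B = 34-41 months.

34-41 months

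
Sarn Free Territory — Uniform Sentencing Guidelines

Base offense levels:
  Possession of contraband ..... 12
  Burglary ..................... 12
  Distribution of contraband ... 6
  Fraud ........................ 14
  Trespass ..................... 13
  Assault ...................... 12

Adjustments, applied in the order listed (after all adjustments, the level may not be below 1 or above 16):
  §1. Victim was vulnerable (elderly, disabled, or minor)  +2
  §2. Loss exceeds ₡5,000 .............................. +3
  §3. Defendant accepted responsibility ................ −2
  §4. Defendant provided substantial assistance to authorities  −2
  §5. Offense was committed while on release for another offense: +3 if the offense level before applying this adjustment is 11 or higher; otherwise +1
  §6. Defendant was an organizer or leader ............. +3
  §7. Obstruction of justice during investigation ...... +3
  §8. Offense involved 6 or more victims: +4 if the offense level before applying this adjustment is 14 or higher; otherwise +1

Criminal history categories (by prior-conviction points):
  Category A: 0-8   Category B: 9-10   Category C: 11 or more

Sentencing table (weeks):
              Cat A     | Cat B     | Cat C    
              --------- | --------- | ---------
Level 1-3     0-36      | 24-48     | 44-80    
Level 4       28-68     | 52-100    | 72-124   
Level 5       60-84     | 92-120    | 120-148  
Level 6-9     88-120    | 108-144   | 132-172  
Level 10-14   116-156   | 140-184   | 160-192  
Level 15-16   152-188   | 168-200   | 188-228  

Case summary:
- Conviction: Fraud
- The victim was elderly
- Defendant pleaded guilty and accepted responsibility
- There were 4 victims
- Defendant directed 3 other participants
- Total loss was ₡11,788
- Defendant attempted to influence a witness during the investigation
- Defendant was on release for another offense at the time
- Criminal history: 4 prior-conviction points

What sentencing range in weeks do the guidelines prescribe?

152-188 weeks

Base offense level for fraud: 14.
§1 applies: 14 + 2 = 16.
§2 applies: 16 + 3 = 19.
§3 applies: 19 − 2 = 17.
§4 does not apply.
§5 applies (level before this adjustment is 17 ≥ 11, so +3): 17 + 3 = 20.
§6 applies: 20 + 3 = 23.
§7 applies: 23 + 3 = 26.
Level 26 exceeds the maximum of 16; capped at 16.
Final offense level: 16.
Criminal history: 4 prior points → Category A (0-8).
Level 16 falls in the 15-16 band.
Grid: Level 15-16 × Category A = 152-188 weeks.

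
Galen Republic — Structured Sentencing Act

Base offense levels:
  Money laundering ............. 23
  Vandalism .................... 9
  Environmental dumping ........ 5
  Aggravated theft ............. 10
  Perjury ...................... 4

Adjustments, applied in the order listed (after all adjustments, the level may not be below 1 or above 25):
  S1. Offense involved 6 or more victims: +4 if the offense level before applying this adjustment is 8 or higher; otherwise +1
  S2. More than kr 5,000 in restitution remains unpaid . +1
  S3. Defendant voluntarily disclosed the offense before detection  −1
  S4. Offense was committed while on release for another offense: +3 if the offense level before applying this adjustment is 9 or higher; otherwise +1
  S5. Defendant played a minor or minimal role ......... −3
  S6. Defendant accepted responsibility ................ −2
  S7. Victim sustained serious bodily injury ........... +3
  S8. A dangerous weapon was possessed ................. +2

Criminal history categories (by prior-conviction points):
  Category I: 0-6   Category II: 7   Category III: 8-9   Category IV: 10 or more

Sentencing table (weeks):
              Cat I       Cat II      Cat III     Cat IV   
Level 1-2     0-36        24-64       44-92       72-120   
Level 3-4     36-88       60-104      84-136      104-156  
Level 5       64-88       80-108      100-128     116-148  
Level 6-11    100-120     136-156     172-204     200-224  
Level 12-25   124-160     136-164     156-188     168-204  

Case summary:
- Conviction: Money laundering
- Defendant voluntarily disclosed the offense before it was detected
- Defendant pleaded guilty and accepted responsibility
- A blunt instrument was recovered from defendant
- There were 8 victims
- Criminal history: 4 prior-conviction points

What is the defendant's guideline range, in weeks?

Base offense level for money laundering: 23.
S1 applies (level before this adjustment is 23 ≥ 8, so +4): 23 + 4 = 27.
S2 does not apply.
S3 applies: 27 − 1 = 26.
S4 does not apply.
S5 does not apply.
S6 applies: 26 − 2 = 24.
S8 applies: 24 + 2 = 26.
Level 26 exceeds the maximum of 25; capped at 25.
Final offense level: 25.
Criminal history: 4 prior points → Category I (0-6).
Level 25 falls in the 12-25 band.
Grid: Level 12-25 × Category I = 124-160 weeks.

124-160 weeks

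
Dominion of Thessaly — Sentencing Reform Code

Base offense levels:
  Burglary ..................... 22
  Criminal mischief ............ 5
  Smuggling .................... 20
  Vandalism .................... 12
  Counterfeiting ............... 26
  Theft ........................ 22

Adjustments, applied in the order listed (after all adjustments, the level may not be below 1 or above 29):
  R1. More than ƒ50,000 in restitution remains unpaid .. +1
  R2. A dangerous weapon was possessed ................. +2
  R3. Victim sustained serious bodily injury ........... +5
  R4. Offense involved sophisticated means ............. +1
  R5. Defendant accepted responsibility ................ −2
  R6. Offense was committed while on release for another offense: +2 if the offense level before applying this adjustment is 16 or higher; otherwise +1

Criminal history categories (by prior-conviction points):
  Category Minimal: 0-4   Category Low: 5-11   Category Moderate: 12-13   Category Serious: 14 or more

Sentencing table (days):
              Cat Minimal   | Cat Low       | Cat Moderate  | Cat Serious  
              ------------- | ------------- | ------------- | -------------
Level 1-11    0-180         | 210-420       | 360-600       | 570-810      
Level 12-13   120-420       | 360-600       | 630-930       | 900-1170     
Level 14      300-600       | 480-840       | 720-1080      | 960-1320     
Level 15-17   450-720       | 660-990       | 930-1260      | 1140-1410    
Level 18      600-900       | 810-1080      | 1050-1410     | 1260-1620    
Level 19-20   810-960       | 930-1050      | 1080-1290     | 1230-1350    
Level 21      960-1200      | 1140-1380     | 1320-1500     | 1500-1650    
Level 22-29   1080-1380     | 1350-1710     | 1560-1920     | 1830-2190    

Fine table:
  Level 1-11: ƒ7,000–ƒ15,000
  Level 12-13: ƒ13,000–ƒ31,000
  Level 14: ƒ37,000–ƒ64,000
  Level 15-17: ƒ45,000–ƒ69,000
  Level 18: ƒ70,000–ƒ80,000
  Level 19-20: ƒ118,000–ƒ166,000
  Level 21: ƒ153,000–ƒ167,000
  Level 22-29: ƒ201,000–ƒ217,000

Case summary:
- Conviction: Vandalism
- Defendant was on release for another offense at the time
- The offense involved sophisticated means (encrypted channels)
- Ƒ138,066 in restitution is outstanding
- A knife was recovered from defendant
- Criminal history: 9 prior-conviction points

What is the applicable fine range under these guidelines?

ƒ70,000–ƒ80,000

Base offense level for vandalism: 12.
R1 applies: 12 + 1 = 13.
R2 applies: 13 + 2 = 15.
R4 applies: 15 + 1 = 16.
R5 does not apply.
R6 applies (level before this adjustment is 16 ≥ 16, so +2): 16 + 2 = 18.
Final offense level: 18.
Level 18 falls in the 18 band.
Fine table: Level 18 → ƒ70,000–ƒ80,000.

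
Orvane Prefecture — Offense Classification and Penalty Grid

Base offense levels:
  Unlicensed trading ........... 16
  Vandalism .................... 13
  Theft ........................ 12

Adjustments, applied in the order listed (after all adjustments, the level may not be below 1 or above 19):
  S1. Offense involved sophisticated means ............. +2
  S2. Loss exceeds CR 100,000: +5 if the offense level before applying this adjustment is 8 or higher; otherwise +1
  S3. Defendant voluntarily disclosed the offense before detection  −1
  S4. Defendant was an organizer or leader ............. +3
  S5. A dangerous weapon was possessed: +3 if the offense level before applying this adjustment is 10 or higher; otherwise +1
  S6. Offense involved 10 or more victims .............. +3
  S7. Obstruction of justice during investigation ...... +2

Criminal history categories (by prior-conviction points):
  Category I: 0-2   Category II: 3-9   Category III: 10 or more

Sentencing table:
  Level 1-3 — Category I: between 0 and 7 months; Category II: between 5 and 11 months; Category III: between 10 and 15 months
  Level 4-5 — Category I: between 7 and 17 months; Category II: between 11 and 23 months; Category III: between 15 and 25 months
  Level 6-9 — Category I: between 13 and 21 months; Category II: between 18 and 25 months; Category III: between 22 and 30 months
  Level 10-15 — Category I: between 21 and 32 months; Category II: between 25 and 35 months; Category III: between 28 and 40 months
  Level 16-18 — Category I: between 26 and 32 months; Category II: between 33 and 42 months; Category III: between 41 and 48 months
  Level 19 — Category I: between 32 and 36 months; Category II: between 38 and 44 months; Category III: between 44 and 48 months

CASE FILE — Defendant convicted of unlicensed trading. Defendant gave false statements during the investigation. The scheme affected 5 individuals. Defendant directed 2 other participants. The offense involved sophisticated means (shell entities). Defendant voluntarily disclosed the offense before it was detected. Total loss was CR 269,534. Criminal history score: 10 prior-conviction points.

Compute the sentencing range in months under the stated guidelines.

44-48 months

Base offense level for unlicensed trading: 16.
S1 applies: 16 + 2 = 18.
S2 applies (level before this adjustment is 18 ≥ 8, so +5): 18 + 5 = 23.
S3 applies: 23 − 1 = 22.
S4 applies: 22 + 3 = 25.
S5 does not apply.
S7 applies: 25 + 2 = 27.
Level 27 exceeds the maximum of 19; capped at 19.
Final offense level: 19.
Criminal history: 10 prior points → Category III (10+).
Level 19 falls in the 19 band.
Grid: Level 19 × Category III = 44-48 months.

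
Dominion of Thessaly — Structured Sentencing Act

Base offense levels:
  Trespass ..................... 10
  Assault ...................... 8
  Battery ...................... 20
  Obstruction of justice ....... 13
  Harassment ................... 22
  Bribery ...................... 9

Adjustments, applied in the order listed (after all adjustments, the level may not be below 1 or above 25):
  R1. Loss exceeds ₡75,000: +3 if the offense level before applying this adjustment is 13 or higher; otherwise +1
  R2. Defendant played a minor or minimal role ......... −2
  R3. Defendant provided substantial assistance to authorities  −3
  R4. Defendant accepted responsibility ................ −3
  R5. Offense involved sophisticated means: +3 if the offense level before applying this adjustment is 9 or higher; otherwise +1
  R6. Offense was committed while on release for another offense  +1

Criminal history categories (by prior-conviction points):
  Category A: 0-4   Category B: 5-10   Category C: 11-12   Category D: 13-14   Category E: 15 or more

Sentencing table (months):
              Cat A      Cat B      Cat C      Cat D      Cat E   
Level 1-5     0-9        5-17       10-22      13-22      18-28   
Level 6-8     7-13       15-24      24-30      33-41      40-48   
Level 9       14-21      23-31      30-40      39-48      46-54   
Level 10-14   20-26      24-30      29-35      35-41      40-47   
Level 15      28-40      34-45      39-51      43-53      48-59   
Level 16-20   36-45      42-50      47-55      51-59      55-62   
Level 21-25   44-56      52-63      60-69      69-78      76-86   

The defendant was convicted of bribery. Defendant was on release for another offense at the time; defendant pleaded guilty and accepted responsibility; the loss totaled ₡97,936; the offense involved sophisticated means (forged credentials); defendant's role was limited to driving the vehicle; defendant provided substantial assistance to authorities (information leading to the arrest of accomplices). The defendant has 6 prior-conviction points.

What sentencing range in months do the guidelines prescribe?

Base offense level for bribery: 9.
R1 applies (level before this adjustment is 9 < 13, so +1): 9 + 1 = 10.
R2 applies: 10 − 2 = 8.
R3 applies: 8 − 3 = 5.
R4 applies: 5 − 3 = 2.
R5 applies (level before this adjustment is 2 < 9, so +1): 2 + 1 = 3.
R6 applies: 3 + 1 = 4.
Final offense level: 4.
Criminal history: 6 prior points → Category B (5-10).
Level 4 falls in the 1-5 band.
Grid: Level 1-5 × Category B = 5-17 months.

5-17 months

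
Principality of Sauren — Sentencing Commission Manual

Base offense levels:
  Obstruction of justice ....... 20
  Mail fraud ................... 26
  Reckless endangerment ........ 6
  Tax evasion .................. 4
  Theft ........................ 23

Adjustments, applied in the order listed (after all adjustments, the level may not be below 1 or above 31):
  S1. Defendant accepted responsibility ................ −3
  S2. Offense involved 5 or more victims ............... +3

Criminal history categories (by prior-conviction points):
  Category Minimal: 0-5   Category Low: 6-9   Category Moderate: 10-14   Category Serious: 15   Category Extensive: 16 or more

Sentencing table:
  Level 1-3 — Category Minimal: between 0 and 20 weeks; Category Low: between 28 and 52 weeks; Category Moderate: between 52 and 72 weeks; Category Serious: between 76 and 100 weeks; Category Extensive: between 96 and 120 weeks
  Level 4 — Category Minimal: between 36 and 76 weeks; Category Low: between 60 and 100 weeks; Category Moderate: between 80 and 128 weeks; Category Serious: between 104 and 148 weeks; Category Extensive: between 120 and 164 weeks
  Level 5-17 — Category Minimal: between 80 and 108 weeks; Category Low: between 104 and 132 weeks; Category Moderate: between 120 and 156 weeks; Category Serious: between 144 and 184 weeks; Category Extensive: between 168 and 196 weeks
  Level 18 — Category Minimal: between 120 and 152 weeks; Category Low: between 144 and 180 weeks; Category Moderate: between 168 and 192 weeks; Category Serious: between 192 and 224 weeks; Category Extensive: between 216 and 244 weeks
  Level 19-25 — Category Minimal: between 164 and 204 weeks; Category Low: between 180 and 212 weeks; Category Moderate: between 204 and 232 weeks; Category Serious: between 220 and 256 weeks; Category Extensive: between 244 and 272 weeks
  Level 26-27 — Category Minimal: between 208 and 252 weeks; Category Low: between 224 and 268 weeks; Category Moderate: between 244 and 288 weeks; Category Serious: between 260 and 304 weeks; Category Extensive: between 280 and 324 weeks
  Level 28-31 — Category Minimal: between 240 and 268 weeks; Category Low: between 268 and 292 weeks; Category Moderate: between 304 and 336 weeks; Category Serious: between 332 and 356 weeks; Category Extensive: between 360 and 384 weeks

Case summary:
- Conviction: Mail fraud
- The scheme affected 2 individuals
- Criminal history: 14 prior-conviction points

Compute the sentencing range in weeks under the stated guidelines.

244-288 weeks

Base offense level for mail fraud: 26.
Final offense level: 26.
Criminal history: 14 prior points → Category Moderate (10-14).
Level 26 falls in the 26-27 band.
Grid: Level 26-27 × Category Moderate = 244-288 weeks.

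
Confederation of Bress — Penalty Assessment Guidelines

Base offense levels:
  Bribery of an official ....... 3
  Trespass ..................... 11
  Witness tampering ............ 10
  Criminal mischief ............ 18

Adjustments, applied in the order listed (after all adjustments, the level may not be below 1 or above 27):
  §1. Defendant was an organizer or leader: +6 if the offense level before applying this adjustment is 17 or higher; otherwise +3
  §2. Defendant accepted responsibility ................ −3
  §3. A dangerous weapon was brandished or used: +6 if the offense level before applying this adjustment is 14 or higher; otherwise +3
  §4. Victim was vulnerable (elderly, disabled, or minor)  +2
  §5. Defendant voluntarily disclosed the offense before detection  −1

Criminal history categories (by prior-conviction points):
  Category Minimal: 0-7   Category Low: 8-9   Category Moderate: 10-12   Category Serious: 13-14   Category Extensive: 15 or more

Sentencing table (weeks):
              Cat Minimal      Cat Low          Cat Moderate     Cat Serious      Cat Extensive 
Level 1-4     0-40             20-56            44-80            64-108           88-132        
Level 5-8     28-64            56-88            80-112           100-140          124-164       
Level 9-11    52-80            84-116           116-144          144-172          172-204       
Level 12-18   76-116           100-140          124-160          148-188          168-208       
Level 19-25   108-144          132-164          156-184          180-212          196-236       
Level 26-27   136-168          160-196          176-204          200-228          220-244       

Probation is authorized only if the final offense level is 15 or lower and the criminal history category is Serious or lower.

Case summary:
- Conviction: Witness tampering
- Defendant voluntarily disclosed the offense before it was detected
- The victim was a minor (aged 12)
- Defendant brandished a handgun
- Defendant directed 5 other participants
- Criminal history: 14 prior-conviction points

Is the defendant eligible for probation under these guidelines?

Base offense level for witness tampering: 10.
§1 applies (level before this adjustment is 10 < 17, so +3): 10 + 3 = 13.
§3 applies (level before this adjustment is 13 < 14, so +3): 13 + 3 = 16.
§4 applies: 16 + 2 = 18.
§5 applies: 18 − 1 = 17.
Final offense level: 17.
Criminal history: 14 prior points → Category Serious (13-14).
Level 17 falls in the 12-18 band.
Grid: Level 12-18 × Category Serious = 148-188 weeks.
Probation check: level 17 > 15 and category Serious ≤ Serious → not eligible.

No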